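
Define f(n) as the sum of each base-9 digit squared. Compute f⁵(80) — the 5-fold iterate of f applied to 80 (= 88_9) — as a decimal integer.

80 = (8,8)_9 → 8² + 8² = 128
128 = (1,5,2)_9 → 1² + 5² + 2² = 30
30 = (3,3)_9 → 3² + 3² = 18
18 = (2,0)_9 → 2² + 0² = 4
4 = (4)_9 → 4² = 16

16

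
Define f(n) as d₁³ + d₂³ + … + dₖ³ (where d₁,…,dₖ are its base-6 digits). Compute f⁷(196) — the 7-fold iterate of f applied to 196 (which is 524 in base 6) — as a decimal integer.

196 = (5,2,4)_6 → 5³ + 2³ + 4³ = 125 + 8 + 64 = 197
197 = (5,2,5)_6 → 5³ + 2³ + 5³ = 125 + 8 + 125 = 258
258 = (1,1,1,0)_6 → 1³ + 1³ + 1³ + 0³ = 1 + 1 + 1 + 0 = 3
3 = (3)_6 → 3³ = 27
27 = (4,3)_6 → 4³ + 3³ = 64 + 27 = 91
91 = (2,3,1)_6 → 2³ + 3³ + 1³ = 8 + 27 + 1 = 36
36 = (1,0,0)_6 → 1³ + 0³ + 0³ = 1 + 0 + 0 = 1

1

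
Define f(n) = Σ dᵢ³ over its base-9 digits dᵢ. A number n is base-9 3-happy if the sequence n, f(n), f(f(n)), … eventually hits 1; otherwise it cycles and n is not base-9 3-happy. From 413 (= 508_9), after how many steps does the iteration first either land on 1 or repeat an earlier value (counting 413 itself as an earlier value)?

11

413 = (5,0,8)_9 → 5³ + 0³ + 8³ = 637
637 = (7,7,7)_9 → 7³ + 7³ + 7³ = 1029
1029 = (1,3,6,3)_9 → 1³ + 3³ + 6³ + 3³ = 271
271 = (3,3,1)_9 → 3³ + 3³ + 1³ = 55
55 = (6,1)_9 → 6³ + 1³ = 217
217 = (2,6,1)_9 → 2³ + 6³ + 1³ = 225
225 = (2,7,0)_9 → 2³ + 7³ + 0³ = 351
351 = (4,3,0)_9 → 4³ + 3³ + 0³ = 91
91 = (1,1,1)_9 → 1³ + 1³ + 1³ = 3
3 = (3)_9 → 3³ = 27
27 = (3,0)_9 → 3³ + 0³ = 27  — 27 repeats.
That took 11 steps.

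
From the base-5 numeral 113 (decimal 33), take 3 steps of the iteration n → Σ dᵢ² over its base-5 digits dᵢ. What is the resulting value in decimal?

1

33 = (1,1,3)_5 → 11
11 = (2,1)_5 → 5
5 = (1,0)_5 → 1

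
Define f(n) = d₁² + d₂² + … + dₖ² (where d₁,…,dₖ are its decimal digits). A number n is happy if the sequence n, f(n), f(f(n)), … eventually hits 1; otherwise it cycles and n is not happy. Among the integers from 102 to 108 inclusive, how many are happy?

102: 102 → 5 → 25 → 29 → 85 → 89 → 145 → 42 → 20 → 4 → 16 → 37 → 58 → 89  (repeats 89)
103: 103 → 10 → 1  (reaches 1)
104: 104 → 17 → 50 → 25 → 29 → 85 → 89 → 145 → 42 → 20 → 4 → 16 → 37 → 58 → 89  (repeats 89)
105: 105 → 26 → 40 → 16 → 37 → 58 → 89 → 145 → 42 → 20 → 4 → 16  (repeats 16)
106: 106 → 37 → 58 → 89 → 145 → 42 → 20 → 4 → 16 → 37  (repeats 37)
107: 107 → 50 → 25 → 29 → 85 → 89 → 145 → 42 → 20 → 4 → 16 → 37 → 58 → 89  (repeats 89)
108: 108 → 65 → 61 → 37 → 58 → 89 → 145 → 42 → 20 → 4 → 16 → 37  (repeats 37)
happy: 103

1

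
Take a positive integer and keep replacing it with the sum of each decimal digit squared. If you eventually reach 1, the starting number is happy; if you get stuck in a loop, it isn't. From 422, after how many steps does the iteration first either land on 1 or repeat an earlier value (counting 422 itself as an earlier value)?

422 → 24
24 → 20
20 → 4
4 → 16
16 → 37
37 → 58
58 → 89
89 → 145
145 → 42
42 → 20  — 20 repeats.
That took 10 steps.

10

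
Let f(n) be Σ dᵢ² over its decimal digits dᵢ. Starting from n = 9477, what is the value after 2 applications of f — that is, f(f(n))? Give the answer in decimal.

9477 → 195
195 → 107

107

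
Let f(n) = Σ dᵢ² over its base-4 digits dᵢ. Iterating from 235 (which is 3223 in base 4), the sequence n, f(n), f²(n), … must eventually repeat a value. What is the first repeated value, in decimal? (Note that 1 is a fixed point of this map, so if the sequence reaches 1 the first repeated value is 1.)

1

235 = (3,2,2,3)_4 → 26
26 = (1,2,2)_4 → 9
9 = (2,1)_4 → 5
5 = (1,1)_4 → 2
2 = (2)_4 → 4
4 = (1,0)_4 → 1  — reached the fixed point 1.
1 → 1, so 1 is the first repeated value.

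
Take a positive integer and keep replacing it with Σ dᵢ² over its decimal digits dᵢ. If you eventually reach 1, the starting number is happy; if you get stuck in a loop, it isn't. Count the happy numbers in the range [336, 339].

336: 336 → 54 → 41 → 17 → 50 → 25 → 29 → 85 → 89 → 145 → 42 → 20 → 4 → 16 → 37 → 58 → 89  — not happy
337: 337 → 67 → 85 → 89 → 145 → 42 → 20 → 4 → 16 → 37 → 58 → 89  — not happy
338: 338 → 82 → 68 → 100 → 1  — happy
339: 339 → 99 → 162 → 41 → 17 → 50 → 25 → 29 → 85 → 89 → 145 → 42 → 20 → 4 → 16 → 37 → 58 → 89  — not happy
happy: 338

1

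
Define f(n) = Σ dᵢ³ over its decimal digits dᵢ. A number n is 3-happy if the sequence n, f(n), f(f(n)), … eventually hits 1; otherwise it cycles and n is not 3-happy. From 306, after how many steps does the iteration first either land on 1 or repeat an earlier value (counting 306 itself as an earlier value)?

7

306 → 3³ + 0³ + 6³ = 27 + 0 + 216 = 243
243 → 2³ + 4³ + 3³ = 8 + 64 + 27 = 99
99 → 9³ + 9³ = 729 + 729 = 1458
1458 → 1³ + 4³ + 5³ + 8³ = 1 + 64 + 125 + 512 = 702
702 → 7³ + 0³ + 2³ = 343 + 0 + 8 = 351
351 → 3³ + 5³ + 1³ = 27 + 125 + 1 = 153
153 → 1³ + 5³ + 3³ = 1 + 125 + 27 = 153  — 153 repeats.
That took 7 steps.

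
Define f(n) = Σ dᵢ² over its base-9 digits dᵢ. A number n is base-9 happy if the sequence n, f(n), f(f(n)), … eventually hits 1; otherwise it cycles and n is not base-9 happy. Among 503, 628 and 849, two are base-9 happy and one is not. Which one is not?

628

503: 503 → 101 → 9 → 1  — reaches 1 (base-9 happy)
628: 628 → 134 → 90 → 2 → 4 → 16 → 50 → 50  — repeats 50 (not base-9 happy)
849: 849 → 27 → 9 → 1  — reaches 1 (base-9 happy)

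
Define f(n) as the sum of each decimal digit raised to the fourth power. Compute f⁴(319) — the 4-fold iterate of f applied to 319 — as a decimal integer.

319 → 3⁴ + 1⁴ + 9⁴ = 81 + 1 + 6561 = 6643
6643 → 6⁴ + 6⁴ + 4⁴ + 3⁴ = 1296 + 1296 + 256 + 81 = 2929
2929 → 2⁴ + 9⁴ + 2⁴ + 9⁴ = 16 + 6561 + 16 + 6561 = 13154
13154 → 1⁴ + 3⁴ + 1⁴ + 5⁴ + 4⁴ = 1 + 81 + 1 + 625 + 256 = 964

964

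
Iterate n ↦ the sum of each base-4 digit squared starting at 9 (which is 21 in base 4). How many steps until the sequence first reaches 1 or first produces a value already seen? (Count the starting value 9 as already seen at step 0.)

9 = (2,1)_4 → 2² + 1² = 4 + 1 = 5
5 = (1,1)_4 → 1² + 1² = 1 + 1 = 2
2 = (2)_4 → 2² = 4
4 = (1,0)_4 → 1² + 0² = 1 + 0 = 1  — reached 1.
That took 4 steps.

4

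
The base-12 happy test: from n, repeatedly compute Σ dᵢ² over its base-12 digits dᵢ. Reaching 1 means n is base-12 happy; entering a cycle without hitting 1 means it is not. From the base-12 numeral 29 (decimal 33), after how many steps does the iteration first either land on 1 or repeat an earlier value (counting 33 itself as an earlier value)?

33 = (2,9)_12 → 2² + 9² = 85
85 = (7,1)_12 → 7² + 1² = 50
50 = (4,2)_12 → 4² + 2² = 20
20 = (1,8)_12 → 1² + 8² = 65
65 = (5,5)_12 → 5² + 5² = 50  — 50 repeats.
That took 5 steps.

5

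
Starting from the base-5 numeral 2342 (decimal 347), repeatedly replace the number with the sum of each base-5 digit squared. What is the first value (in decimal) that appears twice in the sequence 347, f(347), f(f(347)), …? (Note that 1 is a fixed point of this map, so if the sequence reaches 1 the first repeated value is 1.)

347 = (2,3,4,2)_5 → 2² + 3² + 4² + 2² = 4 + 9 + 16 + 4 = 33
33 = (1,1,3)_5 → 1² + 1² + 3² = 1 + 1 + 9 = 11
11 = (2,1)_5 → 2² + 1² = 4 + 1 = 5
5 = (1,0)_5 → 1² + 0² = 1 + 0 = 1  — reached the fixed point 1.
1 → 1, so 1 is the first repeated value.

1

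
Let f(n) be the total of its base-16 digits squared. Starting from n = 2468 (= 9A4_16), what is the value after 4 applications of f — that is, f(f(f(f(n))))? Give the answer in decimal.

146

2468 = (9,10,4)_16 → 9² + 10² + 4² = 197
197 = (12,5)_16 → 12² + 5² = 169
169 = (10,9)_16 → 10² + 9² = 181
181 = (11,5)_16 → 11² + 5² = 146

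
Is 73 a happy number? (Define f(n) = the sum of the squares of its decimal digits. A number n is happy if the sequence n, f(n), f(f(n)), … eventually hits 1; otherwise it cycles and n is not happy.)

not happy

73 → 7² + 3² = 49 + 9 = 58
58 → 5² + 8² = 25 + 64 = 89
89 → 8² + 9² = 64 + 81 = 145
145 → 1² + 4² + 5² = 1 + 16 + 25 = 42
42 → 4² + 2² = 16 + 4 = 20
20 → 2² + 0² = 4 + 0 = 4
4 → 4² = 16
16 → 1² + 6² = 1 + 36 = 37
37 → 3² + 7² = 9 + 49 = 58  — 58 already seen; the sequence cycles without reaching 1.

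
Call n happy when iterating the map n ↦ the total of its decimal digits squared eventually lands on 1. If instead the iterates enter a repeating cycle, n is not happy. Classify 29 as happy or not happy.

29 → 2² + 9² = 4 + 81 = 85
85 → 8² + 5² = 64 + 25 = 89
89 → 8² + 9² = 64 + 81 = 145
145 → 1² + 4² + 5² = 1 + 16 + 25 = 42
42 → 4² + 2² = 16 + 4 = 20
20 → 2² + 0² = 4 + 0 = 4
4 → 4² = 16
16 → 1² + 6² = 1 + 36 = 37
37 → 3² + 7² = 9 + 49 = 58
58 → 5² + 8² = 25 + 64 = 89  — 89 already seen; the sequence cycles without reaching 1.

not happy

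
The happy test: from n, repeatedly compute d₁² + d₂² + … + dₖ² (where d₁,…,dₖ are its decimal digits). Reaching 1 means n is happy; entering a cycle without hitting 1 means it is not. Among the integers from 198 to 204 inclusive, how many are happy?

1

198: 198 → 146 → 53 → 34 → 25 → 29 → 85 → 89 → 145 → 42 → 20 → 4 → 16 → 37 → 58 → 89  (repeats 89)
199: 199 → 163 → 46 → 52 → 29 → 85 → 89 → 145 → 42 → 20 → 4 → 16 → 37 → 58 → 89  (repeats 89)
200: 200 → 4 → 16 → 37 → 58 → 89 → 145 → 42 → 20 → 4  (repeats 4)
201: 201 → 5 → 25 → 29 → 85 → 89 → 145 → 42 → 20 → 4 → 16 → 37 → 58 → 89  (repeats 89)
202: 202 → 8 → 64 → 52 → 29 → 85 → 89 → 145 → 42 → 20 → 4 → 16 → 37 → 58 → 89  (repeats 89)
203: 203 → 13 → 10 → 1  (reaches 1)
204: 204 → 20 → 4 → 16 → 37 → 58 → 89 → 145 → 42 → 20  (repeats 20)
happy: 203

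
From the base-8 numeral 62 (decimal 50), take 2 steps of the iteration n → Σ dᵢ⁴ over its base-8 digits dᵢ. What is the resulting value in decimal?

528

50 = (6,2)_8 → 6⁴ + 2⁴ = 1312
1312 = (2,4,4,0)_8 → 2⁴ + 4⁴ + 4⁴ + 0⁴ = 528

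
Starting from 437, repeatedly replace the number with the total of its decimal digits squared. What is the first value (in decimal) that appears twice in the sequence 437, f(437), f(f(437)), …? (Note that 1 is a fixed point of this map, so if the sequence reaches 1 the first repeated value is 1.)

37

437 → 4² + 3² + 7² = 74
74 → 7² + 4² = 65
65 → 6² + 5² = 61
61 → 6² + 1² = 37
37 → 3² + 7² = 58
58 → 5² + 8² = 89
89 → 8² + 9² = 145
145 → 1² + 4² + 5² = 42
42 → 4² + 2² = 20
20 → 2² + 0² = 4
4 → 4² = 16
16 → 1² + 6² = 37  — 37 already appeared earlier.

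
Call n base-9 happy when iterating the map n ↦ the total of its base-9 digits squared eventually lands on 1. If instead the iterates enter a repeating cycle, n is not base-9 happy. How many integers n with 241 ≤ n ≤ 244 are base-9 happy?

241: 241 → 117 → 17 → 65 → 53 → 89 → 65  (repeats 65)
242: 242 → 132 → 62 → 100 → 6 → 36 → 16 → 50 → 50  (repeats 50)
243: 243 → 9 → 1  (reaches 1)
244: 244 → 10 → 2 → 4 → 16 → 50 → 50  (repeats 50)
base-9 happy: 243

1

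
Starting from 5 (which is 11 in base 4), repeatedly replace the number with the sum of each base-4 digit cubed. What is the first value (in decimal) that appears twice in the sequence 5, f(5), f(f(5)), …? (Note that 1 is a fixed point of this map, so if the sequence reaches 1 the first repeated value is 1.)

5 = (1,1)_4 → 1³ + 1³ = 2
2 = (2)_4 → 2³ = 8
8 = (2,0)_4 → 2³ + 0³ = 8  — 8 already appeared earlier.

8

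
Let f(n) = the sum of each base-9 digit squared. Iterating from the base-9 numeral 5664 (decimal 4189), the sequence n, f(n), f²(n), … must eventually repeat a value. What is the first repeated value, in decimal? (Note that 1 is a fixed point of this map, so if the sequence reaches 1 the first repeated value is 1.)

65

4189 = (5,6,6,4)_9 → 5² + 6² + 6² + 4² = 25 + 36 + 36 + 16 = 113
113 = (1,3,5)_9 → 1² + 3² + 5² = 1 + 9 + 25 = 35
35 = (3,8)_9 → 3² + 8² = 9 + 64 = 73
73 = (8,1)_9 → 8² + 1² = 64 + 1 = 65
65 = (7,2)_9 → 7² + 2² = 49 + 4 = 53
53 = (5,8)_9 → 5² + 8² = 25 + 64 = 89
89 = (1,0,8)_9 → 1² + 0² + 8² = 1 + 0 + 64 = 65  — 65 already appeared earlier.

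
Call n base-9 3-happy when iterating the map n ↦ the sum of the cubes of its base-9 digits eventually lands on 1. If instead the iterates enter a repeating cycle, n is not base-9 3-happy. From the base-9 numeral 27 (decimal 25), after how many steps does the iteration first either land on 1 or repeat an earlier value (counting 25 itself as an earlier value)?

5

25 = (2,7)_9 → 2³ + 7³ = 351
351 = (4,3,0)_9 → 4³ + 3³ + 0³ = 91
91 = (1,1,1)_9 → 1³ + 1³ + 1³ = 3
3 = (3)_9 → 3³ = 27
27 = (3,0)_9 → 3³ + 0³ = 27  — 27 repeats.
That took 5 steps.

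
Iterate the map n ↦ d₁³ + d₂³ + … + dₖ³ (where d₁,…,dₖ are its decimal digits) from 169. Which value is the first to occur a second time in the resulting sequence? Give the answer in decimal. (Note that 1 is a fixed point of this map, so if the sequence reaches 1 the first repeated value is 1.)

370

169 → 1³ + 6³ + 9³ = 1 + 216 + 729 = 946
946 → 9³ + 4³ + 6³ = 729 + 64 + 216 = 1009
1009 → 1³ + 0³ + 0³ + 9³ = 1 + 0 + 0 + 729 = 730
730 → 7³ + 3³ + 0³ = 343 + 27 + 0 = 370
370 → 3³ + 7³ + 0³ = 27 + 343 + 0 = 370  — 370 already appeared earlier.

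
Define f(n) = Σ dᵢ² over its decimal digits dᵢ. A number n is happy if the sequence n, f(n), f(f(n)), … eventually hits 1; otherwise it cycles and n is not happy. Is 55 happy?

55 → 5² + 5² = 25 + 25 = 50
50 → 5² + 0² = 25 + 0 = 25
25 → 2² + 5² = 4 + 25 = 29
29 → 2² + 9² = 4 + 81 = 85
85 → 8² + 5² = 64 + 25 = 89
89 → 8² + 9² = 64 + 81 = 145
145 → 1² + 4² + 5² = 1 + 16 + 25 = 42
42 → 4² + 2² = 16 + 4 = 20
20 → 2² + 0² = 4 + 0 = 4
4 → 4² = 16
16 → 1² + 6² = 1 + 36 = 37
37 → 3² + 7² = 9 + 49 = 58
58 → 5² + 8² = 25 + 64 = 89  — 89 already seen; the sequence cycles without reaching 1.

not happy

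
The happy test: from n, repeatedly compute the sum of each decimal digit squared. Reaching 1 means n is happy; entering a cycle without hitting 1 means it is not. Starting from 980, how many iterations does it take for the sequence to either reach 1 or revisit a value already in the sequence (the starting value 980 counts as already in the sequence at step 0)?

9

980 → 9² + 8² + 0² = 81 + 64 + 0 = 145
145 → 1² + 4² + 5² = 1 + 16 + 25 = 42
42 → 4² + 2² = 16 + 4 = 20
20 → 2² + 0² = 4 + 0 = 4
4 → 4² = 16
16 → 1² + 6² = 1 + 36 = 37
37 → 3² + 7² = 9 + 49 = 58
58 → 5² + 8² = 25 + 64 = 89
89 → 8² + 9² = 64 + 81 = 145  — 145 repeats.
That took 9 steps.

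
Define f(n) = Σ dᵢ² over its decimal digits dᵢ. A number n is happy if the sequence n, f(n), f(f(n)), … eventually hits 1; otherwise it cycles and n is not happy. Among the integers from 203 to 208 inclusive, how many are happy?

203: 203 → 13 → 10 → 1  (reaches 1)
204: 204 → 20 → 4 → 16 → 37 → 58 → 89 → 145 → 42 → 20  (repeats 20)
205: 205 → 29 → 85 → 89 → 145 → 42 → 20 → 4 → 16 → 37 → 58 → 89  (repeats 89)
206: 206 → 40 → 16 → 37 → 58 → 89 → 145 → 42 → 20 → 4 → 16  (repeats 16)
207: 207 → 53 → 34 → 25 → 29 → 85 → 89 → 145 → 42 → 20 → 4 → 16 → 37 → 58 → 89  (repeats 89)
208: 208 → 68 → 100 → 1  (reaches 1)
happy: 203, 208

2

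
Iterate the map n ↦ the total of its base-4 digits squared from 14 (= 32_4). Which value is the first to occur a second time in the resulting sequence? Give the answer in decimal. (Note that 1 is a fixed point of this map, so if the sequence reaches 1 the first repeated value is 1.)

14 = (3,2)_4 → 3² + 2² = 9 + 4 = 13
13 = (3,1)_4 → 3² + 1² = 9 + 1 = 10
10 = (2,2)_4 → 2² + 2² = 4 + 4 = 8
8 = (2,0)_4 → 2² + 0² = 4 + 0 = 4
4 = (1,0)_4 → 1² + 0² = 1 + 0 = 1  — reached the fixed point 1.
1 → 1, so 1 is the first repeated value.

1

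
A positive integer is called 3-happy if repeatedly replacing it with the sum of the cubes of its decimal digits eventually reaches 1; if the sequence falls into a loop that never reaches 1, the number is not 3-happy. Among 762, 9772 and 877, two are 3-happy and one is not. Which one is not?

762

762: 762 → 567 → 684 → 792 → 1080 → 513 → 153 → 153  — repeats 153 (not 3-happy)
9772: 9772 → 1423 → 100 → 1  — reaches 1 (3-happy)
877: 877 → 1198 → 1243 → 100 → 1  — reaches 1 (3-happy)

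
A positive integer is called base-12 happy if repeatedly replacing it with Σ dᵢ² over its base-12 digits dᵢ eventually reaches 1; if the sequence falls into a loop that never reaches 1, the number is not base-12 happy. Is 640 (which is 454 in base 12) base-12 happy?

not base-12 happy

640 = (4,5,4)_12 → 4² + 5² + 4² = 16 + 25 + 16 = 57
57 = (4,9)_12 → 4² + 9² = 16 + 81 = 97
97 = (8,1)_12 → 8² + 1² = 64 + 1 = 65
65 = (5,5)_12 → 5² + 5² = 25 + 25 = 50
50 = (4,2)_12 → 4² + 2² = 16 + 4 = 20
20 = (1,8)_12 → 1² + 8² = 1 + 64 = 65  — 65 already seen; the sequence cycles without reaching 1.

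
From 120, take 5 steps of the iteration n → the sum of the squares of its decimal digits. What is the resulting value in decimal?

89

120 → 1² + 2² + 0² = 1 + 4 + 0 = 5
5 → 5² = 25
25 → 2² + 5² = 4 + 25 = 29
29 → 2² + 9² = 4 + 81 = 85
85 → 8² + 5² = 64 + 25 = 89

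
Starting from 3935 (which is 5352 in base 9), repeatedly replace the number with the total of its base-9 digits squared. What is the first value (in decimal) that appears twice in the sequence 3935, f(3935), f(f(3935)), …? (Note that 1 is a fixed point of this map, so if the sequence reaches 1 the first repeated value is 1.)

41

3935 = (5,3,5,2)_9 → 5² + 3² + 5² + 2² = 25 + 9 + 25 + 4 = 63
63 = (7,0)_9 → 7² + 0² = 49 + 0 = 49
49 = (5,4)_9 → 5² + 4² = 25 + 16 = 41
41 = (4,5)_9 → 4² + 5² = 16 + 25 = 41  — 41 already appeared earlier.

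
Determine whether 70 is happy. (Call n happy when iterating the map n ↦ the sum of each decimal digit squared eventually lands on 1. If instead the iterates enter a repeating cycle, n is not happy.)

70 → 7² + 0² = 49 + 0 = 49
49 → 4² + 9² = 16 + 81 = 97
97 → 9² + 7² = 81 + 49 = 130
130 → 1² + 3² + 0² = 1 + 9 + 0 = 10
10 → 1² + 0² = 1 + 0 = 1  — reached 1.

happy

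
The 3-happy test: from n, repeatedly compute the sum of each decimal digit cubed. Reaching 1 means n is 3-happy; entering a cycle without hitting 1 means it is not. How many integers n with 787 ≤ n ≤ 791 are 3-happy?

787: 787 → 1198 → 1243 → 100 → 1  (reaches 1)
788: 788 → 1367 → 587 → 980 → 1241 → 74 → 407 → 407  (repeats 407)
789: 789 → 1584 → 702 → 351 → 153 → 153  (repeats 153)
790: 790 → 1072 → 352 → 160 → 217 → 352  (repeats 352)
791: 791 → 1073 → 371 → 371  (repeats 371)
3-happy: 787

1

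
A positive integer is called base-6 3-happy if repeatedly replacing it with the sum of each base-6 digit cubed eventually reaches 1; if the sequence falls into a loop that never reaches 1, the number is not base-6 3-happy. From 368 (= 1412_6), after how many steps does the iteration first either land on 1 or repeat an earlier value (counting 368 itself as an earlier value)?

10

368 = (1,4,1,2)_6 → 1³ + 4³ + 1³ + 2³ = 74
74 = (2,0,2)_6 → 2³ + 0³ + 2³ = 16
16 = (2,4)_6 → 2³ + 4³ = 72
72 = (2,0,0)_6 → 2³ + 0³ + 0³ = 8
8 = (1,2)_6 → 1³ + 2³ = 9
9 = (1,3)_6 → 1³ + 3³ = 28
28 = (4,4)_6 → 4³ + 4³ = 128
128 = (3,3,2)_6 → 3³ + 3³ + 2³ = 62
62 = (1,4,2)_6 → 1³ + 4³ + 2³ = 73
73 = (2,0,1)_6 → 2³ + 0³ + 1³ = 9  — 9 repeats.
That took 10 steps.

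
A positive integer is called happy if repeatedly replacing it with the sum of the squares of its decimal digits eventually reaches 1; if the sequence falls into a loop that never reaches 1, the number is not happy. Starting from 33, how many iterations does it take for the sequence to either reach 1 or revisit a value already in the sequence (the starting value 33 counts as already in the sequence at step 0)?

33 → 3² + 3² = 18
18 → 1² + 8² = 65
65 → 6² + 5² = 61
61 → 6² + 1² = 37
37 → 3² + 7² = 58
58 → 5² + 8² = 89
89 → 8² + 9² = 145
145 → 1² + 4² + 5² = 42
42 → 4² + 2² = 20
20 → 2² + 0² = 4
4 → 4² = 16
16 → 1² + 6² = 37  — 37 repeats.
That took 12 steps.

12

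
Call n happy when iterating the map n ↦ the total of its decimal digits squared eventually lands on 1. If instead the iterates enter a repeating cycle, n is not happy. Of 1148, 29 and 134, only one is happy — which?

1148: 1148 → 82 → 68 → 100 → 1  — reaches 1 (happy)
29: 29 → 85 → 89 → 145 → 42 → 20 → 4 → 16 → 37 → 58 → 89  — repeats 89 (not happy)
134: 134 → 26 → 40 → 16 → 37 → 58 → 89 → 145 → 42 → 20 → 4 → 16  — repeats 16 (not happy)

1148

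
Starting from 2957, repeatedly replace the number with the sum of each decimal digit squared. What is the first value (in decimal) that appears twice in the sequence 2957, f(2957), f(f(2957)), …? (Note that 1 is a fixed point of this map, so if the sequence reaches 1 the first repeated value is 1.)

2957 → 2² + 9² + 5² + 7² = 159
159 → 1² + 5² + 9² = 107
107 → 1² + 0² + 7² = 50
50 → 5² + 0² = 25
25 → 2² + 5² = 29
29 → 2² + 9² = 85
85 → 8² + 5² = 89
89 → 8² + 9² = 145
145 → 1² + 4² + 5² = 42
42 → 4² + 2² = 20
20 → 2² + 0² = 4
4 → 4² = 16
16 → 1² + 6² = 37
37 → 3² + 7² = 58
58 → 5² + 8² = 89  — 89 already appeared earlier.

89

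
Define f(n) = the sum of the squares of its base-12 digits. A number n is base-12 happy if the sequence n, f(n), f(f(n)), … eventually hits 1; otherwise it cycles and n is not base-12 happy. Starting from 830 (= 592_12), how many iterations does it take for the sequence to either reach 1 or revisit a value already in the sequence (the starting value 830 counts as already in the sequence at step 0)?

6

830 = (5,9,2)_12 → 110
110 = (9,2)_12 → 85
85 = (7,1)_12 → 50
50 = (4,2)_12 → 20
20 = (1,8)_12 → 65
65 = (5,5)_12 → 50  — 50 repeats.
That took 6 steps.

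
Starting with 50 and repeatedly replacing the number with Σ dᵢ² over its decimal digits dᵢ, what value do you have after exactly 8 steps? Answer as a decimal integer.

50 → 5² + 0² = 25
25 → 2² + 5² = 29
29 → 2² + 9² = 85
85 → 8² + 5² = 89
89 → 8² + 9² = 145
145 → 1² + 4² + 5² = 42
42 → 4² + 2² = 20
20 → 2² + 0² = 4

4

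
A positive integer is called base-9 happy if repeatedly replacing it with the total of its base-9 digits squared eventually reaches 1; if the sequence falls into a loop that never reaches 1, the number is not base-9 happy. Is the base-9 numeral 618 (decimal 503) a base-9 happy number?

503 = (6,1,8)_9 → 6² + 1² + 8² = 101
101 = (1,2,2)_9 → 1² + 2² + 2² = 9
9 = (1,0)_9 → 1² + 0² = 1  — reached 1.

base-9 happy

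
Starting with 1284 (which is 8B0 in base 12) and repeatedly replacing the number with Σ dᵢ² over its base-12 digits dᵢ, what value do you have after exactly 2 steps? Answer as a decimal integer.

1284 = (8,11,0)_12 → 185
185 = (1,3,5)_12 → 35

35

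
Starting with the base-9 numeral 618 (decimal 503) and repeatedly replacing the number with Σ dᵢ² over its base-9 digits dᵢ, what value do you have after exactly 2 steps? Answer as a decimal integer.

9

503 = (6,1,8)_9 → 6² + 1² + 8² = 101
101 = (1,2,2)_9 → 1² + 2² + 2² = 9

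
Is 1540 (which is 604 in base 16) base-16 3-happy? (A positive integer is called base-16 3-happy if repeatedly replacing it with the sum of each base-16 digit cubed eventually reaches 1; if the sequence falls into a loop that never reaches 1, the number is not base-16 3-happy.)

base-16 3-happy

1540 = (6,0,4)_16 → 6³ + 0³ + 4³ = 216 + 0 + 64 = 280
280 = (1,1,8)_16 → 1³ + 1³ + 8³ = 1 + 1 + 512 = 514
514 = (2,0,2)_16 → 2³ + 0³ + 2³ = 8 + 0 + 8 = 16
16 = (1,0)_16 → 1³ + 0³ = 1 + 0 = 1  — reached 1.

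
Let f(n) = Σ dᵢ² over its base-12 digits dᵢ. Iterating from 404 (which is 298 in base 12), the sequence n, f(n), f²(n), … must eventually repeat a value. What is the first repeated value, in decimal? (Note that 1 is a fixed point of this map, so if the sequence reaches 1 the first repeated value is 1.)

26

404 = (2,9,8)_12 → 149
149 = (1,0,5)_12 → 26
26 = (2,2)_12 → 8
8 = (8)_12 → 64
64 = (5,4)_12 → 41
41 = (3,5)_12 → 34
34 = (2,10)_12 → 104
104 = (8,8)_12 → 128
128 = (10,8)_12 → 164
164 = (1,1,8)_12 → 66
66 = (5,6)_12 → 61
61 = (5,1)_12 → 26  — 26 already appeared earlier.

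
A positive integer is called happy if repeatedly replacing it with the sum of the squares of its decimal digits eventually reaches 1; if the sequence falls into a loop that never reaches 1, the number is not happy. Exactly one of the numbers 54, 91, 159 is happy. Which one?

91

54: 54 → 41 → 17 → 50 → 25 → 29 → 85 → 89 → 145 → 42 → 20 → 4 → 16 → 37 → 58 → 89  — repeats 89 (not happy)
91: 91 → 82 → 68 → 100 → 1  — reaches 1 (happy)
159: 159 → 107 → 50 → 25 → 29 → 85 → 89 → 145 → 42 → 20 → 4 → 16 → 37 → 58 → 89  — repeats 89 (not happy)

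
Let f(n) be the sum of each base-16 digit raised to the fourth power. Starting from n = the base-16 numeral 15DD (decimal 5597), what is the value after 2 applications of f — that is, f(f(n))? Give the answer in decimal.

5597 = (1,5,13,13)_16 → 1⁴ + 5⁴ + 13⁴ + 13⁴ = 57748
57748 = (14,1,9,4)_16 → 14⁴ + 1⁴ + 9⁴ + 4⁴ = 45234

45234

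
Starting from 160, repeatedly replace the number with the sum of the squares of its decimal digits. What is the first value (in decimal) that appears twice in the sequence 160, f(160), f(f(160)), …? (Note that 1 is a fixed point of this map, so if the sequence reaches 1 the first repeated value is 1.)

160 → 1² + 6² + 0² = 37
37 → 3² + 7² = 58
58 → 5² + 8² = 89
89 → 8² + 9² = 145
145 → 1² + 4² + 5² = 42
42 → 4² + 2² = 20
20 → 2² + 0² = 4
4 → 4² = 16
16 → 1² + 6² = 37  — 37 already appeared earlier.

37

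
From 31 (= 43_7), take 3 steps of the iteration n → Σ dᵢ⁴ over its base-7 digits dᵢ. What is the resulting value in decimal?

1459

31 = (4,3)_7 → 4⁴ + 3⁴ = 256 + 81 = 337
337 = (6,6,1)_7 → 6⁴ + 6⁴ + 1⁴ = 1296 + 1296 + 1 = 2593
2593 = (1,0,3,6,3)_7 → 1⁴ + 0⁴ + 3⁴ + 6⁴ + 3⁴ = 1 + 0 + 81 + 1296 + 81 = 1459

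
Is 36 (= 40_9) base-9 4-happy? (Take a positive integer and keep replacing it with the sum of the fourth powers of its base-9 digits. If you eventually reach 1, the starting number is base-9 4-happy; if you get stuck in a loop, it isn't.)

36 = (4,0)_9 → 4⁴ + 0⁴ = 256 + 0 = 256
256 = (3,1,4)_9 → 3⁴ + 1⁴ + 4⁴ = 81 + 1 + 256 = 338
338 = (4,1,5)_9 → 4⁴ + 1⁴ + 5⁴ = 256 + 1 + 625 = 882
882 = (1,1,8,0)_9 → 1⁴ + 1⁴ + 8⁴ + 0⁴ = 1 + 1 + 4096 + 0 = 4098
4098 = (5,5,5,3)_9 → 5⁴ + 5⁴ + 5⁴ + 3⁴ = 625 + 625 + 625 + 81 = 1956
1956 = (2,6,1,3)_9 → 2⁴ + 6⁴ + 1⁴ + 3⁴ = 16 + 1296 + 1 + 81 = 1394
1394 = (1,8,1,8)_9 → 1⁴ + 8⁴ + 1⁴ + 8⁴ = 1 + 4096 + 1 + 4096 = 8194
8194 = (1,2,2,1,4)_9 → 1⁴ + 2⁴ + 2⁴ + 1⁴ + 4⁴ = 1 + 16 + 16 + 1 + 256 = 290
290 = (3,5,2)_9 → 3⁴ + 5⁴ + 2⁴ = 81 + 625 + 16 = 722
722 = (8,8,2)_9 → 8⁴ + 8⁴ + 2⁴ = 4096 + 4096 + 16 = 8208
8208 = (1,2,2,3,0)_9 → 1⁴ + 2⁴ + 2⁴ + 3⁴ + 0⁴ = 1 + 16 + 16 + 81 + 0 = 114
114 = (1,3,6)_9 → 1⁴ + 3⁴ + 6⁴ = 1 + 81 + 1296 = 1378
1378 = (1,8,0,1)_9 → 1⁴ + 8⁴ + 0⁴ + 1⁴ = 1 + 4096 + 0 + 1 = 4098  — 4098 already seen; the sequence cycles without reaching 1.

not base-9 4-happy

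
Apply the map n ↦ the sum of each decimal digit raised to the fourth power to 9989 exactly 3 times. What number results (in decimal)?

1554

9989 → 23779
23779 → 11460
11460 → 1554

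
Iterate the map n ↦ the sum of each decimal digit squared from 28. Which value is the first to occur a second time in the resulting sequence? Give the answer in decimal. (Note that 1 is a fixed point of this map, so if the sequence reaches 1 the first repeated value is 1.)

1

28 → 2² + 8² = 4 + 64 = 68
68 → 6² + 8² = 36 + 64 = 100
100 → 1² + 0² + 0² = 1 + 0 + 0 = 1  — reached the fixed point 1.
1 → 1, so 1 is the first repeated value.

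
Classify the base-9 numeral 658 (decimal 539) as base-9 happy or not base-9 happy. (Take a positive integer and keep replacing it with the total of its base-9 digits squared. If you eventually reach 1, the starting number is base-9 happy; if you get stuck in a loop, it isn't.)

539 = (6,5,8)_9 → 6² + 5² + 8² = 36 + 25 + 64 = 125
125 = (1,4,8)_9 → 1² + 4² + 8² = 1 + 16 + 64 = 81
81 = (1,0,0)_9 → 1² + 0² + 0² = 1 + 0 + 0 = 1  — reached 1.

base-9 happy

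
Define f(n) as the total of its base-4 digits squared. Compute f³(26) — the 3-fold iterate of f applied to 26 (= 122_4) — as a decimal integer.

26 = (1,2,2)_4 → 1² + 2² + 2² = 1 + 4 + 4 = 9
9 = (2,1)_4 → 2² + 1² = 4 + 1 = 5
5 = (1,1)_4 → 1² + 1² = 1 + 1 = 2

2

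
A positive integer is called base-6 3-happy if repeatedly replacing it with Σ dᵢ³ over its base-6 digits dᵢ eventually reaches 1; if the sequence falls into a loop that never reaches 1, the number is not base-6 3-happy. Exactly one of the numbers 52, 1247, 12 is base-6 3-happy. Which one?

52: 52 → 73 → 9 → 28 → 128 → 62 → 73  — repeats 73 (not base-6 3-happy)
1247: 1247 → 341 → 161 → 197 → 258 → 3 → 27 → 91 → 36 → 1  — reaches 1 (base-6 3-happy)
12: 12 → 8 → 9 → 28 → 128 → 62 → 73 → 9  — repeats 9 (not base-6 3-happy)

1247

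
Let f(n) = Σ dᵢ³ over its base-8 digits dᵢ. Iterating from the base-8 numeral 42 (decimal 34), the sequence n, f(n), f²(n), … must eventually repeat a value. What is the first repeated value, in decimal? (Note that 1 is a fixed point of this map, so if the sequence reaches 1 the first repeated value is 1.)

1

34 = (4,2)_8 → 4³ + 2³ = 64 + 8 = 72
72 = (1,1,0)_8 → 1³ + 1³ + 0³ = 1 + 1 + 0 = 2
2 = (2)_8 → 2³ = 8
8 = (1,0)_8 → 1³ + 0³ = 1 + 0 = 1  — reached the fixed point 1.
1 → 1, so 1 is the first repeated value.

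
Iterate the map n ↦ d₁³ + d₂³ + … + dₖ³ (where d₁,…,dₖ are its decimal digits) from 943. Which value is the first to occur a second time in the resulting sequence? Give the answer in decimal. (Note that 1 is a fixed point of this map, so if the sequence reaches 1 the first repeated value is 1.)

943 → 820
820 → 520
520 → 133
133 → 55
55 → 250
250 → 133  — 133 already appeared earlier.

133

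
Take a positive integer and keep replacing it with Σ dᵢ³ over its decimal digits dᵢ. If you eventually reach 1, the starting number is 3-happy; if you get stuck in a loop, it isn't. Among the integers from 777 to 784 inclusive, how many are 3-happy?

777: 777 → 1029 → 738 → 882 → 1032 → 36 → 243 → 99 → 1458 → 702 → 351 → 153 → 153  — not 3-happy
778: 778 → 1198 → 1243 → 100 → 1  — 3-happy
779: 779 → 1415 → 191 → 731 → 371 → 371  — not 3-happy
780: 780 → 855 → 762 → 567 → 684 → 792 → 1080 → 513 → 153 → 153  — not 3-happy
781: 781 → 856 → 853 → 664 → 496 → 1009 → 730 → 370 → 370  — not 3-happy
782: 782 → 863 → 755 → 593 → 881 → 1025 → 134 → 92 → 737 → 713 → 371 → 371  — not 3-happy
783: 783 → 882 → 1032 → 36 → 243 → 99 → 1458 → 702 → 351 → 153 → 153  — not 3-happy
784: 784 → 919 → 1459 → 919  — not 3-happy
3-happy: 778

1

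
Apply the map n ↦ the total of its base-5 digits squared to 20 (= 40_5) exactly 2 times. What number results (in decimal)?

20 = (4,0)_5 → 16
16 = (3,1)_5 → 10

10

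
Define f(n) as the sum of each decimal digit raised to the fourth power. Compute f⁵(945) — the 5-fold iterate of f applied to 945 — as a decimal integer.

945 → 7442
7442 → 2929
2929 → 13154
13154 → 964
964 → 8113

8113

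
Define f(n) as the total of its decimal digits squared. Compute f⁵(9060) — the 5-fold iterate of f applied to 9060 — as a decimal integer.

9060 → 117
117 → 51
51 → 26
26 → 40
40 → 16

16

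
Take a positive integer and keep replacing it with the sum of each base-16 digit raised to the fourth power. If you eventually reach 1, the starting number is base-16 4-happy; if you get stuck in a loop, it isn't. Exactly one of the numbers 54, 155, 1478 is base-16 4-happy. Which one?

54

54: 54 → 1377 → 1922 → 6513 → 8964 → 353 → 1298 → 642 → 4128 → 17 → 2 → 16 → 1  — reaches 1 (base-16 4-happy)
155: 155 → 21202 → 29218 → 2449 → 13123 → 499 → 50707 → 22114 → 3233 → 30737 → 6499 → 7939 → 50707  — repeats 50707 (not base-16 4-happy)
1478: 1478 → 22657 → 8818 → 2449 → 13123 → 499 → 50707 → 22114 → 3233 → 30737 → 6499 → 7939 → 50707  — repeats 50707 (not base-16 4-happy)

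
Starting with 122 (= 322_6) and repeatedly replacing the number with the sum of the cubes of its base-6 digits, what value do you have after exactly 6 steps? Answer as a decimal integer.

122 = (3,2,2)_6 → 3³ + 2³ + 2³ = 27 + 8 + 8 = 43
43 = (1,1,1)_6 → 1³ + 1³ + 1³ = 1 + 1 + 1 = 3
3 = (3)_6 → 3³ = 27
27 = (4,3)_6 → 4³ + 3³ = 64 + 27 = 91
91 = (2,3,1)_6 → 2³ + 3³ + 1³ = 8 + 27 + 1 = 36
36 = (1,0,0)_6 → 1³ + 0³ + 0³ = 1 + 0 + 0 = 1

1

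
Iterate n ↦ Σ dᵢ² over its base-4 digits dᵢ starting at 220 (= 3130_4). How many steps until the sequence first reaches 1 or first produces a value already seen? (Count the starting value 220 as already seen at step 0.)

220 = (3,1,3,0)_4 → 19
19 = (1,0,3)_4 → 10
10 = (2,2)_4 → 8
8 = (2,0)_4 → 4
4 = (1,0)_4 → 1  — reached 1.
That took 5 steps.

5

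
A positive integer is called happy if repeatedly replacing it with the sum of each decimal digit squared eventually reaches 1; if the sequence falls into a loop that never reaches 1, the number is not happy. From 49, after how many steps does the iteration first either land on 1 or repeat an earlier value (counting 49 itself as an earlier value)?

4

49 → 4² + 9² = 16 + 81 = 97
97 → 9² + 7² = 81 + 49 = 130
130 → 1² + 3² + 0² = 1 + 9 + 0 = 10
10 → 1² + 0² = 1 + 0 = 1  — reached 1.
That took 4 steps.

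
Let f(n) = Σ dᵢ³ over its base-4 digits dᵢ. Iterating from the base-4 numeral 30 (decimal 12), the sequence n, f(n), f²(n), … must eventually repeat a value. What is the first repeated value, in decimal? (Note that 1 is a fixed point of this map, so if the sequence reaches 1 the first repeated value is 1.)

12 = (3,0)_4 → 3³ + 0³ = 27 + 0 = 27
27 = (1,2,3)_4 → 1³ + 2³ + 3³ = 1 + 8 + 27 = 36
36 = (2,1,0)_4 → 2³ + 1³ + 0³ = 8 + 1 + 0 = 9
9 = (2,1)_4 → 2³ + 1³ = 8 + 1 = 9  — 9 already appeared earlier.

9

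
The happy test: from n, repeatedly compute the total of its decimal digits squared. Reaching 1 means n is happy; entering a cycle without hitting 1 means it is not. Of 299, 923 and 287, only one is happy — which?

299: 299 → 166 → 73 → 58 → 89 → 145 → 42 → 20 → 4 → 16 → 37 → 58  — repeats 58 (not happy)
923: 923 → 94 → 97 → 130 → 10 → 1  — reaches 1 (happy)
287: 287 → 117 → 51 → 26 → 40 → 16 → 37 → 58 → 89 → 145 → 42 → 20 → 4 → 16  — repeats 16 (not happy)

923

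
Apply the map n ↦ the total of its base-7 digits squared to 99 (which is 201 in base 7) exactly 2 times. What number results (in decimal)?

99 = (2,0,1)_7 → 2² + 0² + 1² = 4 + 0 + 1 = 5
5 = (5)_7 → 5² = 25

25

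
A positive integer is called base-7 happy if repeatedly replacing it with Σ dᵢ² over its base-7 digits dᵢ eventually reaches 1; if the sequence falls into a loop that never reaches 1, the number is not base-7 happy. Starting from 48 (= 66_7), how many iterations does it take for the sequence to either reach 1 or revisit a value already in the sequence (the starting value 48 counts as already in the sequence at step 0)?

7

48 = (6,6)_7 → 6² + 6² = 36 + 36 = 72
72 = (1,3,2)_7 → 1² + 3² + 2² = 1 + 9 + 4 = 14
14 = (2,0)_7 → 2² + 0² = 4 + 0 = 4
4 = (4)_7 → 4² = 16
16 = (2,2)_7 → 2² + 2² = 4 + 4 = 8
8 = (1,1)_7 → 1² + 1² = 1 + 1 = 2
2 = (2)_7 → 2² = 4  — 4 repeats.
That took 7 steps.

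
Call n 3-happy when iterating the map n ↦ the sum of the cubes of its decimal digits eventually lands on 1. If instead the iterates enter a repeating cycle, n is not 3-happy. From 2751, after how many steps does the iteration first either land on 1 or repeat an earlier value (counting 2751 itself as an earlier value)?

8

2751 → 2³ + 7³ + 5³ + 1³ = 8 + 343 + 125 + 1 = 477
477 → 4³ + 7³ + 7³ = 64 + 343 + 343 = 750
750 → 7³ + 5³ + 0³ = 343 + 125 + 0 = 468
468 → 4³ + 6³ + 8³ = 64 + 216 + 512 = 792
792 → 7³ + 9³ + 2³ = 343 + 729 + 8 = 1080
1080 → 1³ + 0³ + 8³ + 0³ = 1 + 0 + 512 + 0 = 513
513 → 5³ + 1³ + 3³ = 125 + 1 + 27 = 153
153 → 1³ + 5³ + 3³ = 1 + 125 + 27 = 153  — 153 repeats.
That took 8 steps.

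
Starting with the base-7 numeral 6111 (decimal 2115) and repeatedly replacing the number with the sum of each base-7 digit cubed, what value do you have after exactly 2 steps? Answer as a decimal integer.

2115 = (6,1,1,1)_7 → 6³ + 1³ + 1³ + 1³ = 216 + 1 + 1 + 1 = 219
219 = (4,3,2)_7 → 4³ + 3³ + 2³ = 64 + 27 + 8 = 99

99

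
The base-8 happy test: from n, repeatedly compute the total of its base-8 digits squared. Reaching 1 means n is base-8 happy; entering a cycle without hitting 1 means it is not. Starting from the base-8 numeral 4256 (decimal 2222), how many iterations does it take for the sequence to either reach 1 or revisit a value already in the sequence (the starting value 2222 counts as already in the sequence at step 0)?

2222 = (4,2,5,6)_8 → 4² + 2² + 5² + 6² = 16 + 4 + 25 + 36 = 81
81 = (1,2,1)_8 → 1² + 2² + 1² = 1 + 4 + 1 = 6
6 = (6)_8 → 6² = 36
36 = (4,4)_8 → 4² + 4² = 16 + 16 = 32
32 = (4,0)_8 → 4² + 0² = 16 + 0 = 16
16 = (2,0)_8 → 2² + 0² = 4 + 0 = 4
4 = (4)_8 → 4² = 16  — 16 repeats.
That took 7 steps.

7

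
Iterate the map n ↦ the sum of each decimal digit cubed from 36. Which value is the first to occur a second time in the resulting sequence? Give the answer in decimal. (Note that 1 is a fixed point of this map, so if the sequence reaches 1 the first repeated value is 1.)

153

36 → 3³ + 6³ = 243
243 → 2³ + 4³ + 3³ = 99
99 → 9³ + 9³ = 1458
1458 → 1³ + 4³ + 5³ + 8³ = 702
702 → 7³ + 0³ + 2³ = 351
351 → 3³ + 5³ + 1³ = 153
153 → 1³ + 5³ + 3³ = 153  — 153 already appeared earlier.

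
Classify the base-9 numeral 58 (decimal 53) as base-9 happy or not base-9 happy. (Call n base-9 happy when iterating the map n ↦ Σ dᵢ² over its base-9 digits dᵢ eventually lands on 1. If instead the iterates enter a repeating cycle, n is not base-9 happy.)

not base-9 happy

53 = (5,8)_9 → 5² + 8² = 89
89 = (1,0,8)_9 → 1² + 0² + 8² = 65
65 = (7,2)_9 → 7² + 2² = 53  — 53 already seen; the sequence cycles without reaching 1.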